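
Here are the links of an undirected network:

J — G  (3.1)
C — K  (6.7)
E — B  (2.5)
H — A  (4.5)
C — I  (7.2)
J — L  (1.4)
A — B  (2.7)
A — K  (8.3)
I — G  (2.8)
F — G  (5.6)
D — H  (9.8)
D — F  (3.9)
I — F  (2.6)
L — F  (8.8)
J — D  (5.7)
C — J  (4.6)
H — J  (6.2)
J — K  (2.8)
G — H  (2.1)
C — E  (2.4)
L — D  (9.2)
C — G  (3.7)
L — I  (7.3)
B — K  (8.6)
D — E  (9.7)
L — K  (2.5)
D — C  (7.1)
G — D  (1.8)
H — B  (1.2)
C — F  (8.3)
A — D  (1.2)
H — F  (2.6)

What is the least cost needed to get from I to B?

6.1

Enumerating some paths:
I–F–D–A–B: 2.6+3.9+1.2+2.7 = 10.4
I–G–H–B: 2.8+2.1+1.2 = 6.1
I–G–D–A–B: 2.8+1.8+1.2+2.7 = 8.5
I–F–H–B: 2.6+2.6+1.2 = 6.4
Cheapest is I–G–H–B at 6.1.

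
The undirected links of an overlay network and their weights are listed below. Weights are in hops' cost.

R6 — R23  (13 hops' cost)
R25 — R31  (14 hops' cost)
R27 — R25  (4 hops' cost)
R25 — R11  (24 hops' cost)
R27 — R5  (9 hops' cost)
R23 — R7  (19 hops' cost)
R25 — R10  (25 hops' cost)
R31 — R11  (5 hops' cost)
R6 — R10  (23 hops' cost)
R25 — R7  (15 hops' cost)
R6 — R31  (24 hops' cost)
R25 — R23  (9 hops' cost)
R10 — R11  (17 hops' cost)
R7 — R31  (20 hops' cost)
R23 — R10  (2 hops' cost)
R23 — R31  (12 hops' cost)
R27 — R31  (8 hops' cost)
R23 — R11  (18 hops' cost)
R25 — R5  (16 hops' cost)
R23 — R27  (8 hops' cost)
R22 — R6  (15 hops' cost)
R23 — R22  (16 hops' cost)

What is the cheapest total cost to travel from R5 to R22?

Shortest distances from R5:
R5: 0
R27: 9  (via R5)
R25: 13  (via R27)
R23: 17  (via R27)
R31: 17  (via R27)
R10: 19  (via R23)
R11: 22  (via R31)
R7: 28  (via R25)
R6: 30  (via R23)
R22: 33  (via R23)
Shortest route: R5–R27–R23–R22 = 33 hops' cost.

33 hops' cost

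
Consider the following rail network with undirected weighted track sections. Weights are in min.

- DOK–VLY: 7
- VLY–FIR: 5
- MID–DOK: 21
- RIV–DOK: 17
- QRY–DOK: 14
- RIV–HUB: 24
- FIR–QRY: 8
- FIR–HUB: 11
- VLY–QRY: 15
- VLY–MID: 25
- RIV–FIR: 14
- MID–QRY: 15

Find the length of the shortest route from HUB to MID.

34 min

Settle nodes by increasing distance from HUB:
HUB: 0
FIR: 11  (via HUB)
VLY: 16  (via FIR)
QRY: 19  (via FIR)
DOK: 23  (via VLY)
RIV: 24  (via HUB)
MID: 34  (via QRY)
Shortest route: HUB → FIR → QRY → MID = 34 min.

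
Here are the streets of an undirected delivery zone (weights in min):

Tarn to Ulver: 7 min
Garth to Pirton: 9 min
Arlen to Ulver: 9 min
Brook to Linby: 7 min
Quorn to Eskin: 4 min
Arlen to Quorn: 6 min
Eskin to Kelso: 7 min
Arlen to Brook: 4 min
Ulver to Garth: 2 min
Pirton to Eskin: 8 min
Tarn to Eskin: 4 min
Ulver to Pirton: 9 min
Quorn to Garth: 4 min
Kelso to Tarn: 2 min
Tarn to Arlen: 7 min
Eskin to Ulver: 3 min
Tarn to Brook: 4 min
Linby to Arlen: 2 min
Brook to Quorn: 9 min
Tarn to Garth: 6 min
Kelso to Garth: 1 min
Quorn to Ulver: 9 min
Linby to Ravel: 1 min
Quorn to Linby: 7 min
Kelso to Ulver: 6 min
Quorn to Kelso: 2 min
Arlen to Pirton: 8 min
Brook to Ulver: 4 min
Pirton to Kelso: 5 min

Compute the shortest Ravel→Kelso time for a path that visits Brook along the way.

Best Ravel to Brook: Ravel–Linby–Arlen–Brook costing 7
Best Brook to Kelso: Brook–Tarn–Kelso costing 6
Total via Brook: 7 + 6 = 13 min.

13 min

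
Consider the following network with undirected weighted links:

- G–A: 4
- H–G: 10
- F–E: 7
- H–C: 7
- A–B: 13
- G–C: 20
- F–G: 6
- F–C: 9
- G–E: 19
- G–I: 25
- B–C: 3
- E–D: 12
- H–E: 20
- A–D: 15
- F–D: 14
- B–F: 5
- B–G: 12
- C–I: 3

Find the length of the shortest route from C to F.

8

Candidate routes:
C → B → F: 3+5 = 8
C → F: 9 = 9
Cheapest is C → B → F at 8.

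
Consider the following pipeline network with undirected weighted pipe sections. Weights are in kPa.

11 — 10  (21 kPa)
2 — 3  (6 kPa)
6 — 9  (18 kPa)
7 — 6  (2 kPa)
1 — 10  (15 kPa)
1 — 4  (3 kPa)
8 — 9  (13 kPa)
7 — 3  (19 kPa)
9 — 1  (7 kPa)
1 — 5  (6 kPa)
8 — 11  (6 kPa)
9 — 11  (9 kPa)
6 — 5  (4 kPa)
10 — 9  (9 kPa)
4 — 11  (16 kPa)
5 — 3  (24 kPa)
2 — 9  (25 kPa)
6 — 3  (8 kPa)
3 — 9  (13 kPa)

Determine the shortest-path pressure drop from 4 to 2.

27 kPa

Settle nodes by increasing distance from 4:
4: 0
1: 3  (via 4)
5: 9  (via 1)
9: 10  (via 1)
6: 13  (via 5)
7: 15  (via 6)
11: 16  (via 4)
10: 18  (via 1)
3: 21  (via 6)
8: 22  (via 11)
2: 27  (via 3)
Shortest route: 4–1–5–6–3–2 = 27 kPa.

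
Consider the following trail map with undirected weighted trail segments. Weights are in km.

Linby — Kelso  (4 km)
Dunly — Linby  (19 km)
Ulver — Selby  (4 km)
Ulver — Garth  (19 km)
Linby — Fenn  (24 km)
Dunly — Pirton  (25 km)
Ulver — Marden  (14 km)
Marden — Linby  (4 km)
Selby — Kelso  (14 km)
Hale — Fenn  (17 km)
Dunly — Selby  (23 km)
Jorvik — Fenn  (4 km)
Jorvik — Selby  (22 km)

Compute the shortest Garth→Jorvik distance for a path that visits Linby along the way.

65 km

Best Garth to Linby: Garth → Ulver → Marden → Linby costing 37
Best Linby to Jorvik: Linby → Fenn → Jorvik costing 28
Total via Linby: 37 + 28 = 65 km.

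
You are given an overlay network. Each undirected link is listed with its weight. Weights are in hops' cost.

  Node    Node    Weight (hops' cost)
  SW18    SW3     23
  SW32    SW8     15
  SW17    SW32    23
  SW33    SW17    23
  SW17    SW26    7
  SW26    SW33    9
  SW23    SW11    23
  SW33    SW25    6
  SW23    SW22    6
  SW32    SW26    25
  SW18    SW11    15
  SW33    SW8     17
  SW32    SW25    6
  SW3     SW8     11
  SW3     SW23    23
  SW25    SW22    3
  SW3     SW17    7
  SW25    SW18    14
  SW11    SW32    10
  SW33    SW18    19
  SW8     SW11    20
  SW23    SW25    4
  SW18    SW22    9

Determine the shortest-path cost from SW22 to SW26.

18 hops' cost

Compare a few routes:
SW22–SW23–SW25–SW33–SW26: 6+4+6+9 = 25
SW22–SW25–SW33–SW26: 3+6+9 = 18
Cheapest is SW22–SW25–SW33–SW26 at 18 hops' cost.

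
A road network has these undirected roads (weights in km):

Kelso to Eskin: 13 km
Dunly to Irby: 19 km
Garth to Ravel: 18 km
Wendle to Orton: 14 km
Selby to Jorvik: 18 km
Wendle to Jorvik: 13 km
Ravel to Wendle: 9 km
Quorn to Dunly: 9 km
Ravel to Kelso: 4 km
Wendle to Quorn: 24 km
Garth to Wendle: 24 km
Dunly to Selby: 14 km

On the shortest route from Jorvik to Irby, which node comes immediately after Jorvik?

Enumerating some paths:
Jorvik → Wendle → Quorn → Dunly → Irby: 13+24+9+19 = 65
Jorvik → Selby → Dunly → Irby: 18+14+19 = 51
Cheapest is Jorvik → Selby → Dunly → Irby at 51 km.
So from Jorvik the first move is to Selby.

Selby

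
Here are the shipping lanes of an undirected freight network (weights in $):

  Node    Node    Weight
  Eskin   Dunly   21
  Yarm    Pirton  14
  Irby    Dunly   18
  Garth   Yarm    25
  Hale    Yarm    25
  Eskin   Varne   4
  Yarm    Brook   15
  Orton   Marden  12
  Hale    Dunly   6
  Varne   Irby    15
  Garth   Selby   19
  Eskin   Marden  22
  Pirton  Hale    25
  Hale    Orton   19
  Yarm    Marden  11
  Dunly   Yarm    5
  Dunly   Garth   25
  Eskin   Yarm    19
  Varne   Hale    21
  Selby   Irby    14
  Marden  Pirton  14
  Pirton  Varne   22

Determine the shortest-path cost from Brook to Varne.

Shortest distances from Brook:
Brook: 0
Yarm: 15  (via Brook)
Dunly: 20  (via Yarm)
Hale: 26  (via Dunly)
Marden: 26  (via Yarm)
Pirton: 29  (via Yarm)
Eskin: 34  (via Yarm)
Orton: 38  (via Marden)
Irby: 38  (via Dunly)
Varne: 38  (via Eskin)
Shortest route: Brook → Yarm → Eskin → Varne = $38.

$38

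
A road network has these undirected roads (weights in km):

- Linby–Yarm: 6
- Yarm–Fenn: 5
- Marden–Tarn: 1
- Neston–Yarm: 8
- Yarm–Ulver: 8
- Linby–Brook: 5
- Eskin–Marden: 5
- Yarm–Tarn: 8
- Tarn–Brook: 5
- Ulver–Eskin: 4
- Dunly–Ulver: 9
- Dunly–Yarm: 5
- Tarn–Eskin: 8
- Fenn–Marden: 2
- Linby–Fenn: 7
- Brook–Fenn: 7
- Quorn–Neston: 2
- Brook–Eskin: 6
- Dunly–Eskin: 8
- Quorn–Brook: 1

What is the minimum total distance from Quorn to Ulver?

Enumerating some paths:
Quorn → Brook → Eskin → Ulver: 1+6+4 = 11
Quorn → Brook → Tarn → Marden → Eskin → Ulver: 1+5+1+5+4 = 16
The minimum is 11 km via Quorn → Brook → Eskin → Ulver.

11 km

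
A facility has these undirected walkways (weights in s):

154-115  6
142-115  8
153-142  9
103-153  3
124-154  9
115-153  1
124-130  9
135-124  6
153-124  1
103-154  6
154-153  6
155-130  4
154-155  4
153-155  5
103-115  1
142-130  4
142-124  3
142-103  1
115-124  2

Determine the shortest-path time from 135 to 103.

Settle nodes by increasing distance from 135:
135: 0
124: 6  (via 135)
153: 7  (via 124)
115: 8  (via 124)
142: 9  (via 124)
103: 9  (via 115)
Shortest route: 135 → 124 → 115 → 103 = 9 s.

9 s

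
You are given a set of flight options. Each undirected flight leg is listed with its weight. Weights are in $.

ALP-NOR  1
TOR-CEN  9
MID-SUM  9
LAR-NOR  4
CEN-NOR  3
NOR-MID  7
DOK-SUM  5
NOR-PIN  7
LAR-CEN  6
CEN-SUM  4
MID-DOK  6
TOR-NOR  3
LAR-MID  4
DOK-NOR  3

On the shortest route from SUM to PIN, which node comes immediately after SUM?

Enumerating some paths:
SUM - DOK - NOR - PIN: 5+3+7 = 15
SUM - CEN - NOR - PIN: 4+3+7 = 14
The minimum is $14 via SUM - CEN - NOR - PIN.
So from SUM the first move is to CEN.

CEN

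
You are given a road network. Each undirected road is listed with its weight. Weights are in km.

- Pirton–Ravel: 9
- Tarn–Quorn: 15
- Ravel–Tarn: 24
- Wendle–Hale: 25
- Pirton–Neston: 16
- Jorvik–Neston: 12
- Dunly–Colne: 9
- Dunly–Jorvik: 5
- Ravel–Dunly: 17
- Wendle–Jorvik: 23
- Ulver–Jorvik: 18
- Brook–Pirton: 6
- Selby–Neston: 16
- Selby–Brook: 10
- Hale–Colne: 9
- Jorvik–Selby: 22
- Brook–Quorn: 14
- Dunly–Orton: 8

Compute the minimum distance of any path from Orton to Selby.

Enumerating some paths:
Orton–Dunly–Ravel–Pirton–Brook–Selby: 8+17+9+6+10 = 50
Orton–Dunly–Jorvik–Neston–Pirton–Brook–Selby: 8+5+12+16+6+10 = 57
Orton–Dunly–Jorvik–Neston–Selby: 8+5+12+16 = 41
Orton–Dunly–Jorvik–Selby: 8+5+22 = 35
Cheapest is Orton–Dunly–Jorvik–Selby at 35 km.

35 km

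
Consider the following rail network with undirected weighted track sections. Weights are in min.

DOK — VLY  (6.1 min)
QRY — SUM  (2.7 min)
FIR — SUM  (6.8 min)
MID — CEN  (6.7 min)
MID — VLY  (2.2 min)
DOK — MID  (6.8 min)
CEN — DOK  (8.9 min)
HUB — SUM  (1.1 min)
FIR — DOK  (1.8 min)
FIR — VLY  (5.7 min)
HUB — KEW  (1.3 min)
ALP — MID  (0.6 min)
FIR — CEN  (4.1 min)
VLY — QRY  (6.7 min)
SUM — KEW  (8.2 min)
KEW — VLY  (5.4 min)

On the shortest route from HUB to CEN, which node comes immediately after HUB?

Candidate routes:
HUB → KEW → VLY → FIR → CEN: 1.3+5.4+5.7+4.1 = 16.5
HUB → KEW → VLY → MID → CEN: 1.3+5.4+2.2+6.7 = 15.6
HUB → SUM → FIR → CEN: 1.1+6.8+4.1 = 12
The minimum is 12 min via HUB → SUM → FIR → CEN.
So from HUB the first move is to SUM.

SUM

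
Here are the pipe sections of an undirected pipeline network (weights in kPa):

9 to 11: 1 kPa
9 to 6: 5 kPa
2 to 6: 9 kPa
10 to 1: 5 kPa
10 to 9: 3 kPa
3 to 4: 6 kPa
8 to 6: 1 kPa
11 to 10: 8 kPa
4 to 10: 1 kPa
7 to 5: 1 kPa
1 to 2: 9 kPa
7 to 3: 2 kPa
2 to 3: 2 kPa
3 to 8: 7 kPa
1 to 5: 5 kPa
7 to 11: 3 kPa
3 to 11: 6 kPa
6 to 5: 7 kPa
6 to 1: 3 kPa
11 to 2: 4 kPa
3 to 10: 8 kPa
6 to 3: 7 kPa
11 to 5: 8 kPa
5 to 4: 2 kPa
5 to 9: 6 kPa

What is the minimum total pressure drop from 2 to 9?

Running Dijkstra from 2:
2: 0
3: 2  (via 2)
7: 4  (via 3)
11: 4  (via 2)
5: 5  (via 7)
9: 5  (via 11)
Shortest route: 2 → 11 → 9 = 5 kPa.

5 kPa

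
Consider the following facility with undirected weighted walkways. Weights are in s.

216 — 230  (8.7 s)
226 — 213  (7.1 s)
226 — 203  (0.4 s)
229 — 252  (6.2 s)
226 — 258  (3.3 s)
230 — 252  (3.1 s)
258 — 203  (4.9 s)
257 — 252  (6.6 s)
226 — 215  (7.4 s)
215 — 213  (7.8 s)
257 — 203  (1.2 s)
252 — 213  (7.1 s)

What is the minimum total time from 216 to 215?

Settle nodes by increasing distance from 216:
216: 0
230: 8.7  (via 216)
252: 11.8  (via 230)
229: 18  (via 252)
257: 18.4  (via 252)
213: 18.9  (via 252)
203: 19.6  (via 257)
226: 20  (via 203)
258: 23.3  (via 226)
215: 26.7  (via 213)
Shortest route: 216 → 230 → 252 → 213 → 215 = 26.7 s.

26.7 s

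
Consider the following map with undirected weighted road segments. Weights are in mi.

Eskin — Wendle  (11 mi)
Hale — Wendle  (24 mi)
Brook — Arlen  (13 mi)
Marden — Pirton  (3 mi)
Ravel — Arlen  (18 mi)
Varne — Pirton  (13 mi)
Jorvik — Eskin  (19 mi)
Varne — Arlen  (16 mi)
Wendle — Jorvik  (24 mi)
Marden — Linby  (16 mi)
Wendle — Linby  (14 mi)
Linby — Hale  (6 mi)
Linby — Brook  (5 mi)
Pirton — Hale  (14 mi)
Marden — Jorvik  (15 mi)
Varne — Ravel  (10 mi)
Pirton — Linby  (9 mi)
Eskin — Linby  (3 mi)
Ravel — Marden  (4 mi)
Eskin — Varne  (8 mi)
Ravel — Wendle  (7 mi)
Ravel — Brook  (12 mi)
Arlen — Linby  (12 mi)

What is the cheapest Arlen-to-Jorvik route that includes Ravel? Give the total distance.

Best Arlen to Ravel: Arlen–Ravel costing 18
Shortest Ravel→Jorvik: Ravel–Marden–Jorvik = 19
Total via Ravel: 18 + 19 = 37 mi.

37 mi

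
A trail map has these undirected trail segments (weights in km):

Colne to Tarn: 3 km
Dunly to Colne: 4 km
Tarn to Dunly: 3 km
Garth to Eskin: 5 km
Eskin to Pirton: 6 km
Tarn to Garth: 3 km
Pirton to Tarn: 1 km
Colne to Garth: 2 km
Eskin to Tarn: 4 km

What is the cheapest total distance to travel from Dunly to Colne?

4 km

Candidate routes:
Dunly - Colne: 4 = 4
Dunly - Tarn - Colne: 3+3 = 6
The minimum is 4 km via Dunly - Colne.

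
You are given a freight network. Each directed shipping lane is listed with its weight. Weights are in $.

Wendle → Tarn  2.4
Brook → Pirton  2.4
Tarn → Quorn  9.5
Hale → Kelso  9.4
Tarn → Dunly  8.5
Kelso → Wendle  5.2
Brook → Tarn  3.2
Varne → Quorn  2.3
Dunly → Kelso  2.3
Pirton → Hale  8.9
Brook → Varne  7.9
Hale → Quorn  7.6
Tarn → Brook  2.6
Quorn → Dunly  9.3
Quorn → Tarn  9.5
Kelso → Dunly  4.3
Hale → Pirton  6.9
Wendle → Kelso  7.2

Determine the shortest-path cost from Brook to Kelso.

$14

Candidate routes:
Brook–Tarn–Dunly–Kelso: 3.2+8.5+2.3 = 14
Brook–Pirton–Hale–Kelso: 2.4+8.9+9.4 = 20.7
Brook–Varne–Quorn–Dunly–Kelso: 7.9+2.3+9.3+2.3 = 21.8
The minimum is $14 via Brook–Tarn–Dunly–Kelso.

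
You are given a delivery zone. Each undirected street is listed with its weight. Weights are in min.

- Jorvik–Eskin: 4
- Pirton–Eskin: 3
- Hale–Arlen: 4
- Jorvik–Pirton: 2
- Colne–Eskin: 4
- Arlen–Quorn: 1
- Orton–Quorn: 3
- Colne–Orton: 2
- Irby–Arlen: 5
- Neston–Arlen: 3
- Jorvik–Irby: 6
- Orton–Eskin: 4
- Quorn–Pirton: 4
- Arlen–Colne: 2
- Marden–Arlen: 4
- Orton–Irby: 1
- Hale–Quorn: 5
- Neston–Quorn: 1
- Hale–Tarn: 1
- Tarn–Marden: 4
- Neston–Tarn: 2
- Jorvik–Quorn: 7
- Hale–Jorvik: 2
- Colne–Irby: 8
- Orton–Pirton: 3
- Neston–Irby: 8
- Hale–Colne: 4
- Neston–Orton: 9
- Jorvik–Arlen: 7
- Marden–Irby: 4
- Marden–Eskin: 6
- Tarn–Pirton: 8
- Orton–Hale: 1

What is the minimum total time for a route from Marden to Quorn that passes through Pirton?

12 min

Shortest Marden→Pirton: Marden → Irby → Orton → Pirton = 8
Best Pirton to Quorn: Pirton → Quorn costing 4
Total via Pirton: 8 + 4 = 12 min.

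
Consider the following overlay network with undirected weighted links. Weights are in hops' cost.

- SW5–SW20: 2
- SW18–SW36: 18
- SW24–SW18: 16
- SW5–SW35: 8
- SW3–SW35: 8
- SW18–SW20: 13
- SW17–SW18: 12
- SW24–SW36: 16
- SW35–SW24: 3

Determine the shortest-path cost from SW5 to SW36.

27 hops' cost

Compare a few routes:
SW5 - SW20 - SW18 - SW36: 2+13+18 = 33
SW5 - SW35 - SW24 - SW36: 8+3+16 = 27
The minimum is 27 hops' cost via SW5 - SW35 - SW24 - SW36.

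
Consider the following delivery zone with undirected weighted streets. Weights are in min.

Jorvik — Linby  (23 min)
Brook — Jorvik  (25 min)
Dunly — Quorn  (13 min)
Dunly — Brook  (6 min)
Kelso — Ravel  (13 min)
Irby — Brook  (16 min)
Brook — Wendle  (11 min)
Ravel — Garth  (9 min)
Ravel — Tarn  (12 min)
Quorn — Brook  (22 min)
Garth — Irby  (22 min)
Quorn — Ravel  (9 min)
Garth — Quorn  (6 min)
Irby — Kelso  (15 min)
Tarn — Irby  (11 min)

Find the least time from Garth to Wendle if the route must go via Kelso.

64 min

Shortest Garth→Kelso: Garth → Ravel → Kelso = 22
Best Kelso to Wendle: Kelso → Irby → Brook → Wendle costing 42
Total via Kelso: 22 + 42 = 64 min.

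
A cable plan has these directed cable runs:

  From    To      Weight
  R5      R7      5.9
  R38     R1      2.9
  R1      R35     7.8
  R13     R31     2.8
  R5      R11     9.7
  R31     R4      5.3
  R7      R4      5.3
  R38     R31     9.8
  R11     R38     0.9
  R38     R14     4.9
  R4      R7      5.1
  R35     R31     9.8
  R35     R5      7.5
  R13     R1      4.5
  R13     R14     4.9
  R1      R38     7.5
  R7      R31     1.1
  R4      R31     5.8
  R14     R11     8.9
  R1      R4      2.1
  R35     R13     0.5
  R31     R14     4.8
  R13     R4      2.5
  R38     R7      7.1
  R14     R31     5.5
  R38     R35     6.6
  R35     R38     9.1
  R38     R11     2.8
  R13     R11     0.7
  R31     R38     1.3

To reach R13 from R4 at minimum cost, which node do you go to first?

R31

Candidate routes:
R4–R31–R38–R35–R13: 5.8+1.3+6.6+0.5 = 14.2
R4–R7–R31–R38–R35–R13: 5.1+1.1+1.3+6.6+0.5 = 14.6
Cheapest is R4–R31–R38–R35–R13 at 14.2.
So from R4 the first move is to R31.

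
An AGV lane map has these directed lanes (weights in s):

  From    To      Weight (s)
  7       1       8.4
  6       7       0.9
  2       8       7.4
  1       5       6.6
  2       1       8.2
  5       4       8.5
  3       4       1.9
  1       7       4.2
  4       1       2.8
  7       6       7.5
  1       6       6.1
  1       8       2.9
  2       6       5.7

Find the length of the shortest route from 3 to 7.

8.9 s

Shortest distances from 3:
3: 0
4: 1.9  (via 3)
1: 4.7  (via 4)
8: 7.6  (via 1)
7: 8.9  (via 1)
Shortest route: 3–4–1–7 = 8.9 s.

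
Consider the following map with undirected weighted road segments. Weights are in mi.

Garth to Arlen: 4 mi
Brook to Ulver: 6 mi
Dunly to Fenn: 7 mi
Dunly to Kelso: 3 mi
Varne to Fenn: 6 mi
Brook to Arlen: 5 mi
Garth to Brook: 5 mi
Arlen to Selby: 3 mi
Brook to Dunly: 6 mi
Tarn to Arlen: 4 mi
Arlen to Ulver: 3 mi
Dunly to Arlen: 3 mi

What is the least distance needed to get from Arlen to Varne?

16 mi

Shortest distances from Arlen:
Arlen: 0
Selby: 3  (via Arlen)
Dunly: 3  (via Arlen)
Ulver: 3  (via Arlen)
Garth: 4  (via Arlen)
Tarn: 4  (via Arlen)
Brook: 5  (via Arlen)
Kelso: 6  (via Dunly)
Fenn: 10  (via Dunly)
Varne: 16  (via Fenn)
Shortest route: Arlen → Dunly → Fenn → Varne = 16 mi.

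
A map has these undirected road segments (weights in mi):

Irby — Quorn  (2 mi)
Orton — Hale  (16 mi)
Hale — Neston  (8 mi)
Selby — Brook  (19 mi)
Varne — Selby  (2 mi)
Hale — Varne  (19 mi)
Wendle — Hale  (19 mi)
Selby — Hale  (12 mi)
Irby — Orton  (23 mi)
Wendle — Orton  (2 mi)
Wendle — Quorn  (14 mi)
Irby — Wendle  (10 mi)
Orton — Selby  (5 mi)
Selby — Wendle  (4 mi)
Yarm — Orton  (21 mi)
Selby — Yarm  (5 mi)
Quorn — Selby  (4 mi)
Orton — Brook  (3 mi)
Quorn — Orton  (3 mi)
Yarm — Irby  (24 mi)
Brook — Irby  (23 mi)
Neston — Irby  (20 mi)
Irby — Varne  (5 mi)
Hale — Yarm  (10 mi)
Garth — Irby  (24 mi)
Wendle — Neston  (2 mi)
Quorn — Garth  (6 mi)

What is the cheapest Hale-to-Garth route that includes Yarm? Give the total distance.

25 mi

Shortest Hale→Yarm: Hale–Yarm = 10
Best Yarm to Garth: Yarm–Selby–Quorn–Garth costing 15
Total via Yarm: 10 + 15 = 25 mi.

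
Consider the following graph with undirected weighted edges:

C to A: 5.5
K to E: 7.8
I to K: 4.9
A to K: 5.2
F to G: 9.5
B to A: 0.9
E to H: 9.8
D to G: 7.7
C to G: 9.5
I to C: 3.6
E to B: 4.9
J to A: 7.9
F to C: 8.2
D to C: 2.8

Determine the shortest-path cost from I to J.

Shortest distances from I:
I: 0
C: 3.6  (via I)
K: 4.9  (via I)
D: 6.4  (via C)
A: 9.1  (via C)
B: 10  (via A)
F: 11.8  (via C)
E: 12.7  (via K)
G: 13.1  (via C)
J: 17  (via A)
Shortest route: I → C → A → J = 17.

17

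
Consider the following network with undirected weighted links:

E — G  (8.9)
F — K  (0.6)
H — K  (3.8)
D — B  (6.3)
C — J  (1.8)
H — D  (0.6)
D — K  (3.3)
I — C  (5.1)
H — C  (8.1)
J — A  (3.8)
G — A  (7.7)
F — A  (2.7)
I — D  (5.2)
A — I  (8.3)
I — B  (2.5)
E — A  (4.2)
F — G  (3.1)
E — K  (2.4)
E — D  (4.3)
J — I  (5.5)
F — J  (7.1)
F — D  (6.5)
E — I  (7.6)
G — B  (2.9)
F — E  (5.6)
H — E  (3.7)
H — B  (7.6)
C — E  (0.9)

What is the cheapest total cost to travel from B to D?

6.3

Compare a few routes:
B → I → D: 2.5+5.2 = 7.7
B → D: 6.3 = 6.3
The minimum is 6.3 via B → D.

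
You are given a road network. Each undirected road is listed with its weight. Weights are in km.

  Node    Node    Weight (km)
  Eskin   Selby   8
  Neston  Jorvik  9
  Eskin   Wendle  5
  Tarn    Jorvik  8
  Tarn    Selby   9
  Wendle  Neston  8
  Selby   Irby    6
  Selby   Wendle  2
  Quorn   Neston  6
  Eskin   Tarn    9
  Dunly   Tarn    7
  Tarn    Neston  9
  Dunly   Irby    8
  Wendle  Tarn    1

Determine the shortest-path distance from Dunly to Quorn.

22 km

Candidate routes:
Dunly - Tarn - Neston - Quorn: 7+9+6 = 22
Dunly - Irby - Selby - Wendle - Neston - Quorn: 8+6+2+8+6 = 30
Dunly - Tarn - Selby - Wendle - Neston - Quorn: 7+9+2+8+6 = 32
Dunly - Tarn - Jorvik - Neston - Quorn: 7+8+9+6 = 30
The minimum is 22 km via Dunly - Tarn - Neston - Quorn.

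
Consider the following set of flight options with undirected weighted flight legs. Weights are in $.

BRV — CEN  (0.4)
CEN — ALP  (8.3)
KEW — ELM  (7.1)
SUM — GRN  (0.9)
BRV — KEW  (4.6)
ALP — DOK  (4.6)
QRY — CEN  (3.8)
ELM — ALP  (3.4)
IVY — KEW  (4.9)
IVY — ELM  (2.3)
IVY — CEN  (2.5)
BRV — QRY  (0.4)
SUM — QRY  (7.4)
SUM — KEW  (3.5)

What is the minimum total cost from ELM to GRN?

$11.5

Settle nodes by increasing distance from ELM:
ELM: 0
IVY: 2.3  (via ELM)
ALP: 3.4  (via ELM)
CEN: 4.8  (via IVY)
BRV: 5.2  (via CEN)
QRY: 5.6  (via BRV)
KEW: 7.1  (via ELM)
DOK: 8  (via ALP)
SUM: 10.6  (via KEW)
GRN: 11.5  (via SUM)
Shortest route: ELM → KEW → SUM → GRN = $11.5.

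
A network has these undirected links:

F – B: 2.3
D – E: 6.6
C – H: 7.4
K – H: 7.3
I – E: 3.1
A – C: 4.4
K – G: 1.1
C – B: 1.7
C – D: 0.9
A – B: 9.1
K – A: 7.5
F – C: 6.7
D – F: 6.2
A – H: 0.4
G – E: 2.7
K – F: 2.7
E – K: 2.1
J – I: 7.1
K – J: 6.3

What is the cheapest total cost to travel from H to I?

12.5

Candidate routes:
H–A–K–E–I: 0.4+7.5+2.1+3.1 = 13.1
H–K–G–E–I: 7.3+1.1+2.7+3.1 = 14.2
H–K–E–I: 7.3+2.1+3.1 = 12.5
Cheapest is H–K–E–I at 12.5.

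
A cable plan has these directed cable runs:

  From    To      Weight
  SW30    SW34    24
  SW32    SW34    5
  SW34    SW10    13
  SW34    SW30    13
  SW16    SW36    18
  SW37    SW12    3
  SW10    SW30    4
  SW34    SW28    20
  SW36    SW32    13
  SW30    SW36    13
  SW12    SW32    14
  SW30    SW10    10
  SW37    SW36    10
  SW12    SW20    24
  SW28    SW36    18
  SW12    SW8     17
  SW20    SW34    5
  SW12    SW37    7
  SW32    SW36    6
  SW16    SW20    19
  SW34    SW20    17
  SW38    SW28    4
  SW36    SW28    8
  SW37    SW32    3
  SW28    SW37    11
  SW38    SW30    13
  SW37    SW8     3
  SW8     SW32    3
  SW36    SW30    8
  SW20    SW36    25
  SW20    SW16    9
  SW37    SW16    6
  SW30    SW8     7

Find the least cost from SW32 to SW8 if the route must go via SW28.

28

Best SW32 to SW28: SW32 → SW36 → SW28 costing 14
Best SW28 to SW8: SW28 → SW37 → SW8 costing 14
Total via SW28: 14 + 14 = 28.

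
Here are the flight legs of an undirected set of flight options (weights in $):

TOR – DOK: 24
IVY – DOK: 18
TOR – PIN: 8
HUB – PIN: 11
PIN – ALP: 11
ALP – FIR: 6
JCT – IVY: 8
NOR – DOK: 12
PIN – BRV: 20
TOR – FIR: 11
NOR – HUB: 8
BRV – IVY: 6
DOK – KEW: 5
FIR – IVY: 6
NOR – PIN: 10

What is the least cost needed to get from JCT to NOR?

Running Dijkstra from JCT:
JCT: 0
IVY: 8  (via JCT)
FIR: 14  (via IVY)
BRV: 14  (via IVY)
ALP: 20  (via FIR)
TOR: 25  (via FIR)
DOK: 26  (via IVY)
PIN: 31  (via ALP)
KEW: 31  (via DOK)
NOR: 38  (via DOK)
Shortest route: JCT → IVY → DOK → NOR = $38.

$38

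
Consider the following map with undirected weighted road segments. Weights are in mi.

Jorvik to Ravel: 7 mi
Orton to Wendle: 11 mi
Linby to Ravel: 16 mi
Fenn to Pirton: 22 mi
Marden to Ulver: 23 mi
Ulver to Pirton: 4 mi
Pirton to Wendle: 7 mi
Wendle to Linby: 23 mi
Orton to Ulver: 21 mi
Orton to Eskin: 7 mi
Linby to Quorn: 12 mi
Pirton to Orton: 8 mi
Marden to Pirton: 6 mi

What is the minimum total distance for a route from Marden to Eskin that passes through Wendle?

Best Marden to Wendle: Marden → Pirton → Wendle costing 13
Shortest Wendle→Eskin: Wendle → Orton → Eskin = 18
Total via Wendle: 13 + 18 = 31 mi.

31 mi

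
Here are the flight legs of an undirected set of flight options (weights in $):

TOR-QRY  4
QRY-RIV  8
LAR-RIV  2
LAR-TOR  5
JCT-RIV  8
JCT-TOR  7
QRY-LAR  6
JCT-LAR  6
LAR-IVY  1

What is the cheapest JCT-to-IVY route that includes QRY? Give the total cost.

Shortest JCT→QRY: JCT → TOR → QRY = 11
Best QRY to IVY: QRY → LAR → IVY costing 7
Total via QRY: 11 + 7 = $18.

$18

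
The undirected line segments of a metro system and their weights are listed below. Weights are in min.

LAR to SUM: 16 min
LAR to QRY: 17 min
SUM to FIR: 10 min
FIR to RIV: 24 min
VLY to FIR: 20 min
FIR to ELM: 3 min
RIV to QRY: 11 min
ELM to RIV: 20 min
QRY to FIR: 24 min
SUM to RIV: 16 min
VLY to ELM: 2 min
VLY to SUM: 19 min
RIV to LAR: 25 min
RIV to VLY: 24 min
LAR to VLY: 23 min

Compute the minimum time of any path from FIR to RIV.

Running Dijkstra from FIR:
FIR: 0
ELM: 3  (via FIR)
VLY: 5  (via ELM)
SUM: 10  (via FIR)
RIV: 23  (via ELM)
Shortest route: FIR → ELM → RIV = 23 min.

23 min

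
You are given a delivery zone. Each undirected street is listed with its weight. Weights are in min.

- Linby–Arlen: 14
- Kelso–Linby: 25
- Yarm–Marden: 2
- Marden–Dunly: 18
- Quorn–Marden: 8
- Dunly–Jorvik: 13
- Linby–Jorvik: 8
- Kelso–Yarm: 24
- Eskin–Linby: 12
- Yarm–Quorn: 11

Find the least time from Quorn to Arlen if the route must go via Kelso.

Best Quorn to Kelso: Quorn–Marden–Yarm–Kelso costing 34
Shortest Kelso→Arlen: Kelso–Linby–Arlen = 39
Total via Kelso: 34 + 39 = 73 min.

73 min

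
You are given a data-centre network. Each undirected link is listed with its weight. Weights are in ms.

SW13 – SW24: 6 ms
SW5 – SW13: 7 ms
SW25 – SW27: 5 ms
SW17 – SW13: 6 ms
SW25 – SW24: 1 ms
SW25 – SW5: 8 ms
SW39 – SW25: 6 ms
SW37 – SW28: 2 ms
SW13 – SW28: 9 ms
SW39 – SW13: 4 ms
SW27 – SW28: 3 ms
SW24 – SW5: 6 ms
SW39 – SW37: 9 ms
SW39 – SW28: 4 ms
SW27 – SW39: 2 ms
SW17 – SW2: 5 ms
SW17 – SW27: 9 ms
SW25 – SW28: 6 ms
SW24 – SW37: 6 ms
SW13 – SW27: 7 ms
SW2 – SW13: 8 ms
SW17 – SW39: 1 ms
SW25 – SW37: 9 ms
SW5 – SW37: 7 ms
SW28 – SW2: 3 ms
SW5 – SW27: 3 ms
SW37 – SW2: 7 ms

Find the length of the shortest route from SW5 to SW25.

Settle nodes by increasing distance from SW5:
SW5: 0
SW27: 3  (via SW5)
SW39: 5  (via SW27)
SW17: 6  (via SW39)
SW24: 6  (via SW5)
SW28: 6  (via SW27)
SW37: 7  (via SW5)
SW25: 7  (via SW24)
Shortest route: SW5–SW24–SW25 = 7 ms.

7 ms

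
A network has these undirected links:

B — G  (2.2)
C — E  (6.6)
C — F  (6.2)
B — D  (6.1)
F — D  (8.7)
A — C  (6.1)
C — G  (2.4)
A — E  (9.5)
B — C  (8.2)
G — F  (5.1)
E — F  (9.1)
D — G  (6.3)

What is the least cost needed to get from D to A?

14.8

Settle nodes by increasing distance from D:
D: 0
B: 6.1  (via D)
G: 6.3  (via D)
C: 8.7  (via G)
F: 8.7  (via D)
A: 14.8  (via C)
Shortest route: D → G → C → A = 14.8.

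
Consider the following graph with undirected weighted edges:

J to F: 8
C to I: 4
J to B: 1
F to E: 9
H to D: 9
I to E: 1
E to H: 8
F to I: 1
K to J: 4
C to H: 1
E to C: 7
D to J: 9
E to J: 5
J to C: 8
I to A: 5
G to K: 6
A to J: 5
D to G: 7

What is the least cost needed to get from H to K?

13

Running Dijkstra from H:
H: 0
C: 1  (via H)
I: 5  (via C)
E: 6  (via I)
F: 6  (via I)
D: 9  (via H)
J: 9  (via C)
A: 10  (via I)
B: 10  (via J)
K: 13  (via J)
Shortest route: H–C–J–K = 13.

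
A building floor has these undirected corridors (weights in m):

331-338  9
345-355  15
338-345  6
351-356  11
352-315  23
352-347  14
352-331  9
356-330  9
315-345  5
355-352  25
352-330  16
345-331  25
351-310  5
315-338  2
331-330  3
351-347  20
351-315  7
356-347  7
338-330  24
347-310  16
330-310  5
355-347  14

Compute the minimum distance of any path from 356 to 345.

Shortest distances from 356:
356: 0
347: 7  (via 356)
330: 9  (via 356)
351: 11  (via 356)
331: 12  (via 330)
310: 14  (via 330)
315: 18  (via 351)
338: 20  (via 315)
355: 21  (via 347)
352: 21  (via 347)
345: 23  (via 315)
Shortest route: 356 → 351 → 315 → 345 = 23 m.

23 m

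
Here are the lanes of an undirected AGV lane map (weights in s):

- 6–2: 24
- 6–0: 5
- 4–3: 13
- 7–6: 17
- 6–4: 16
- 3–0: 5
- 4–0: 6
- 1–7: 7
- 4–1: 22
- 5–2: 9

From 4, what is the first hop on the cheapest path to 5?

Compare a few routes:
4–6–2–5: 16+24+9 = 49
4–0–6–2–5: 6+5+24+9 = 44
Cheapest is 4–0–6–2–5 at 44 s.
So from 4 the first move is to 0.

0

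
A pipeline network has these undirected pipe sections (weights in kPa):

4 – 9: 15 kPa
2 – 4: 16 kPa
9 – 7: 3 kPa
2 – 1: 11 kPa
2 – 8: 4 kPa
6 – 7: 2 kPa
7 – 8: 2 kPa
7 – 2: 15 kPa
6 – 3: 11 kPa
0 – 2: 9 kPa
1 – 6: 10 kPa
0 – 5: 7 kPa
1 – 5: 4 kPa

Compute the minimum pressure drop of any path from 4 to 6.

20 kPa

Shortest distances from 4:
4: 0
9: 15  (via 4)
2: 16  (via 4)
7: 18  (via 9)
6: 20  (via 7)
Shortest route: 4–9–7–6 = 20 kPa.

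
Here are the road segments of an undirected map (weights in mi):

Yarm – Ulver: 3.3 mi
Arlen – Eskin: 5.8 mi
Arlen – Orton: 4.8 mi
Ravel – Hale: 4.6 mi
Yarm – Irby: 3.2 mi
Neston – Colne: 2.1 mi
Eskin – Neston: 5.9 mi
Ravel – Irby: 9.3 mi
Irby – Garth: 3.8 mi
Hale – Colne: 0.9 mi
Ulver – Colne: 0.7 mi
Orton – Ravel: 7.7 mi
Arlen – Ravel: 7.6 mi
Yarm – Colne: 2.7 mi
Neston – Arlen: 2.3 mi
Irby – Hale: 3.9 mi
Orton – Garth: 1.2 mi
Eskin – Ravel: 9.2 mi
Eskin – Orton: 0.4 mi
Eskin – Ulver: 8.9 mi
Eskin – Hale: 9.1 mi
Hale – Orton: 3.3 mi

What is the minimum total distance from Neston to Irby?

Running Dijkstra from Neston:
Neston: 0
Colne: 2.1  (via Neston)
Arlen: 2.3  (via Neston)
Ulver: 2.8  (via Colne)
Hale: 3  (via Colne)
Yarm: 4.8  (via Colne)
Eskin: 5.9  (via Neston)
Orton: 6.3  (via Hale)
Irby: 6.9  (via Hale)
Shortest route: Neston → Colne → Hale → Irby = 6.9 mi.

6.9 mi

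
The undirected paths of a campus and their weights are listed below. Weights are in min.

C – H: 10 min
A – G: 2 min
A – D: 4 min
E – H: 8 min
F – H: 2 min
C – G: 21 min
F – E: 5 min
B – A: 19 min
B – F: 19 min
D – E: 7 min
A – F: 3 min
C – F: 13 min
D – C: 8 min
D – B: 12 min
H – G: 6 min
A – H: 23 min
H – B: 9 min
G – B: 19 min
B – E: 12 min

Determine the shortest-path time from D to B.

12 min

Settle nodes by increasing distance from D:
D: 0
A: 4  (via D)
G: 6  (via A)
E: 7  (via D)
F: 7  (via A)
C: 8  (via D)
H: 9  (via F)
B: 12  (via D)
Shortest route: D → B = 12 min.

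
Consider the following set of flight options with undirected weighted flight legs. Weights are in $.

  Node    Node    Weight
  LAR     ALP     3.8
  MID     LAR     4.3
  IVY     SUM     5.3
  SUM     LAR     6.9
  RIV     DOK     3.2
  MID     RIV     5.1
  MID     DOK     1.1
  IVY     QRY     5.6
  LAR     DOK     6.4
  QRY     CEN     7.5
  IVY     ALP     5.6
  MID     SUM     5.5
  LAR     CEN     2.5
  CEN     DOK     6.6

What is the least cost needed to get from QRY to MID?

$14.3

Running Dijkstra from QRY:
QRY: 0
IVY: 5.6  (via QRY)
CEN: 7.5  (via QRY)
LAR: 10  (via CEN)
SUM: 10.9  (via IVY)
ALP: 11.2  (via IVY)
DOK: 14.1  (via CEN)
MID: 14.3  (via LAR)
Shortest route: QRY–CEN–LAR–MID = $14.3.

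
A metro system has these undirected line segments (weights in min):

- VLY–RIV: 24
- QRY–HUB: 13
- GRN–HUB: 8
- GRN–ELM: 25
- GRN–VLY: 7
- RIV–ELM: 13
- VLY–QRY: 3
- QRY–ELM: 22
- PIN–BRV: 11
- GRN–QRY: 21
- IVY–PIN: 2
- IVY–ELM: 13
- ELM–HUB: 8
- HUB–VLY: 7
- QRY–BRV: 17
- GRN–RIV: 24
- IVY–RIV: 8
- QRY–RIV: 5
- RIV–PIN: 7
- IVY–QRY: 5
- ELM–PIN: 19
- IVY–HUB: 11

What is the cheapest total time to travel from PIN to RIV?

7 min

Enumerating some paths:
PIN–RIV: 7 = 7
PIN–IVY–RIV: 2+8 = 10
The minimum is 7 min via PIN–RIV.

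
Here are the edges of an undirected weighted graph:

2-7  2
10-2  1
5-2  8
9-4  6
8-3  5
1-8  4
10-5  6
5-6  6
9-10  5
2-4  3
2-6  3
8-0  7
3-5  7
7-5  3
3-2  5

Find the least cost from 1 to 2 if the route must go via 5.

Best 1 to 5: 1 → 8 → 3 → 5 costing 16
Shortest 5→2: 5 → 7 → 2 = 5
Total via 5: 16 + 5 = 21.

21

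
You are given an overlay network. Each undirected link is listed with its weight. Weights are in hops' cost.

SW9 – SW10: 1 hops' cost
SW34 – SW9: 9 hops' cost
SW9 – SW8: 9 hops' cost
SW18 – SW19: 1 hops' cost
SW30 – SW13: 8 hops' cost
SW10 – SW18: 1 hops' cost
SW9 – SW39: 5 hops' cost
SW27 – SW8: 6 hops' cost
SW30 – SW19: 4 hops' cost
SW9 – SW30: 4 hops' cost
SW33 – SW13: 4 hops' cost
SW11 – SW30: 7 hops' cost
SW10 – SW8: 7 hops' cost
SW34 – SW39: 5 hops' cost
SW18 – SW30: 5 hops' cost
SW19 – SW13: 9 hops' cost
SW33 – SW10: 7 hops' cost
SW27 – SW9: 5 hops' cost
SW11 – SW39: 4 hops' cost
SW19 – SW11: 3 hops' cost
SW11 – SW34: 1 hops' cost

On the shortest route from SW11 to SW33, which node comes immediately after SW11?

Enumerating some paths:
SW11 → SW34 → SW9 → SW10 → SW33: 1+9+1+7 = 18
SW11 → SW19 → SW13 → SW33: 3+9+4 = 16
SW11 → SW39 → SW9 → SW10 → SW33: 4+5+1+7 = 17
SW11 → SW19 → SW18 → SW10 → SW33: 3+1+1+7 = 12
Cheapest is SW11 → SW19 → SW18 → SW10 → SW33 at 12 hops' cost.
So from SW11 the first move is to SW19.

SW19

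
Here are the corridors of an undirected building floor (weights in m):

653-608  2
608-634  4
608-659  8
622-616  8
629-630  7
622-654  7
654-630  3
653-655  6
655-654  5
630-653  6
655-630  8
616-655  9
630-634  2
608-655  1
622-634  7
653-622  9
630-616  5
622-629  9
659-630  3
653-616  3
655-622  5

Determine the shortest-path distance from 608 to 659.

Shortest distances from 608:
608: 0
655: 1  (via 608)
653: 2  (via 608)
634: 4  (via 608)
616: 5  (via 653)
654: 6  (via 655)
622: 6  (via 655)
630: 6  (via 634)
659: 8  (via 608)
Shortest route: 608–659 = 8 m.

8 m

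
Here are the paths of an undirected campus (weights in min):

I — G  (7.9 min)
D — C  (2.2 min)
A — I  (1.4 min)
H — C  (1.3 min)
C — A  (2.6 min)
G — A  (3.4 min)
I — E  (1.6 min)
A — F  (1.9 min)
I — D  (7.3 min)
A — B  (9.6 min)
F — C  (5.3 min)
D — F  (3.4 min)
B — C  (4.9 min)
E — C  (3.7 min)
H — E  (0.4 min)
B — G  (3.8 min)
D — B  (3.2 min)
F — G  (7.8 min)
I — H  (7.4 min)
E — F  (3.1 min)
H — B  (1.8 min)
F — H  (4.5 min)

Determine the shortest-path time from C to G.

6 min

Shortest distances from C:
C: 0
H: 1.3  (via C)
E: 1.7  (via H)
D: 2.2  (via C)
A: 2.6  (via C)
B: 3.1  (via H)
I: 3.3  (via E)
F: 4.5  (via A)
G: 6  (via A)
Shortest route: C–A–G = 6 min.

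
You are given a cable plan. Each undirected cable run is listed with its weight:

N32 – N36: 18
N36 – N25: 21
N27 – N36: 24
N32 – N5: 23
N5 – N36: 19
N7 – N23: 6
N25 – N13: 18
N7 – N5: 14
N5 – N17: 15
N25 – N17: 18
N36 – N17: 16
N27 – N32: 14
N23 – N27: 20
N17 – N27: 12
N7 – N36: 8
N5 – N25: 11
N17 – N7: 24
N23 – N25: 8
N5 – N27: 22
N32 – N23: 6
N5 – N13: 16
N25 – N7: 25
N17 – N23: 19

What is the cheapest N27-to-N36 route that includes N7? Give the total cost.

Best N27 to N7: N27 → N23 → N7 costing 26
Best N7 to N36: N7 → N36 costing 8
Total via N7: 26 + 8 = 34.

34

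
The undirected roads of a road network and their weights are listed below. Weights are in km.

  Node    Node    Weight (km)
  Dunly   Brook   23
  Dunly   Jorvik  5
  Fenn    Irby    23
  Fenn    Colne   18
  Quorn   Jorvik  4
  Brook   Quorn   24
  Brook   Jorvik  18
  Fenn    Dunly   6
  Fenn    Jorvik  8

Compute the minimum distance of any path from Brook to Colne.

Candidate routes:
Brook - Dunly - Fenn - Colne: 23+6+18 = 47
Brook - Jorvik - Fenn - Colne: 18+8+18 = 44
Cheapest is Brook - Jorvik - Fenn - Colne at 44 km.

44 km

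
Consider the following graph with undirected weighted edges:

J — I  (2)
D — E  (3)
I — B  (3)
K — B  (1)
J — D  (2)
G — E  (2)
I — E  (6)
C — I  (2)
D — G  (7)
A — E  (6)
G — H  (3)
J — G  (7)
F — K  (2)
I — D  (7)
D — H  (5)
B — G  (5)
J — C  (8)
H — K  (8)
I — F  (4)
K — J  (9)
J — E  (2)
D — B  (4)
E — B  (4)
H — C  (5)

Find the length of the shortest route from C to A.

Running Dijkstra from C:
C: 0
I: 2  (via C)
J: 4  (via I)
B: 5  (via I)
H: 5  (via C)
D: 6  (via J)
E: 6  (via J)
F: 6  (via I)
K: 6  (via B)
G: 8  (via H)
A: 12  (via E)
Shortest route: C → I → J → E → A = 12.

12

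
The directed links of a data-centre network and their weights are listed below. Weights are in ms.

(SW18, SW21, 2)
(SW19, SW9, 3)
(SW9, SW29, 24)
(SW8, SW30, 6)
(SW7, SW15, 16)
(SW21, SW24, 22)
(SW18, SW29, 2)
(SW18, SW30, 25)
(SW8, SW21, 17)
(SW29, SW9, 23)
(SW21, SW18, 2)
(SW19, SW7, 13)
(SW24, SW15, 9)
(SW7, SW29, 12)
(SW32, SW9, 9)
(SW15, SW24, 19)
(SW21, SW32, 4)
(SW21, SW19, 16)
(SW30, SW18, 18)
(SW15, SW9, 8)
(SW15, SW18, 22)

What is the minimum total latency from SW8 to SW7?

46 ms

Enumerating some paths:
SW8–SW30–SW18–SW21–SW19–SW7: 6+18+2+16+13 = 55
SW8–SW21–SW19–SW7: 17+16+13 = 46
The minimum is 46 ms via SW8–SW21–SW19–SW7.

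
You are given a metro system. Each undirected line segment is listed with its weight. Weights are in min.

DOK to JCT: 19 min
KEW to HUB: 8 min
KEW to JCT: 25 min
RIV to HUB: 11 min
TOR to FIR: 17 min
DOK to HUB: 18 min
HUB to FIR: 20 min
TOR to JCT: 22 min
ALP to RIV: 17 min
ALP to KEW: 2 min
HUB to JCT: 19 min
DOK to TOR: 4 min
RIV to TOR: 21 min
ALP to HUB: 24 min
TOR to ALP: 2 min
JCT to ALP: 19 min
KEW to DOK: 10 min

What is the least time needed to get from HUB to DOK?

Enumerating some paths:
HUB → KEW → ALP → TOR → DOK: 8+2+2+4 = 16
HUB → DOK: 18 = 18
HUB → KEW → DOK: 8+10 = 18
Cheapest is HUB → KEW → ALP → TOR → DOK at 16 min.

16 min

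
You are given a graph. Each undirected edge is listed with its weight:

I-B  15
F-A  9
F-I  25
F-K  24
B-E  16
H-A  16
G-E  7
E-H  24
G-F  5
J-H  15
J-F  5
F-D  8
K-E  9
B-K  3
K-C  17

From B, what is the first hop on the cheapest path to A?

K

Compare a few routes:
B–I–F–A: 15+25+9 = 49
B–K–F–A: 3+24+9 = 36
B–K–E–G–F–A: 3+9+7+5+9 = 33
B–E–G–F–A: 16+7+5+9 = 37
Cheapest is B–K–E–G–F–A at 33.
So from B the first move is to K.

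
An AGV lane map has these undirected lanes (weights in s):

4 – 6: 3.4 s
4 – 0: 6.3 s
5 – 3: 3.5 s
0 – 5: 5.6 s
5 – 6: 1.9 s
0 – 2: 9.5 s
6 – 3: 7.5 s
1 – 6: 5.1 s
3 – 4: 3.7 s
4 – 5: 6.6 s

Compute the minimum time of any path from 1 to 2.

Shortest distances from 1:
1: 0
6: 5.1  (via 1)
5: 7  (via 6)
4: 8.5  (via 6)
3: 10.5  (via 5)
0: 12.6  (via 5)
2: 22.1  (via 0)
Shortest route: 1–6–5–0–2 = 22.1 s.

22.1 s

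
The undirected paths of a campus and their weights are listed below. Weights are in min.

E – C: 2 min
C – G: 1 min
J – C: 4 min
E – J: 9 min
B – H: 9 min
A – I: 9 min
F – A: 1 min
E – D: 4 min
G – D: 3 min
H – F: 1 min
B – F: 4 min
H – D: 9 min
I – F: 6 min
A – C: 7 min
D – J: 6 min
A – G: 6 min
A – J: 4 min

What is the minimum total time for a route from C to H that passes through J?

Shortest C→J: C → J = 4
Best J to H: J → A → F → H costing 6
Total via J: 4 + 6 = 10 min.

10 min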